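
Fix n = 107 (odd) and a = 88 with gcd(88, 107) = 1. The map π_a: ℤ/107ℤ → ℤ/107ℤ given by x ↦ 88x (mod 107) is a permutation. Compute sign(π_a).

Trace 14: π^k(14) = [14, 55, 25, 60, 37, 46, 89] for k=0..6.
Cycle type of π: 106 + 1; total 2 cycles.
sign(π) = (−1)^{n − #cycles} = (−1)^{107−2} = (−1)^105 = -1.
The Jacobi symbol (88|107) = -1 (Zolotarev) agrees.

-1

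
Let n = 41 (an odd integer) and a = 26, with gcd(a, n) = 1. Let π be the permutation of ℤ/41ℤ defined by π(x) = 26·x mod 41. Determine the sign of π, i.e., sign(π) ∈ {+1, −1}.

-1

Start at x=22: 22 → 39 → 30 → 1 → 26 → 20 → 28 → … (one orbit).
2 cycles of lengths [40, 1].
With 2 cycles on 41 points, sign = (−1)^{41−2} = -1.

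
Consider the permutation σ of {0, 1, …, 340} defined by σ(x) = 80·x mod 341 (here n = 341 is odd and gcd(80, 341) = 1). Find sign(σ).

+1

Orbit of 9 under x↦80x: [9, 38, 312, 67, 245, 163, 82]… (length divides ord_341(80)).
Cycle lengths of π_80 on ℤ/341ℤ: [15, 15, 15, 15, 15, 15, 15, 15, 15, 15, 15, 15, 15, 15, 15, 15, 15, 15, 15, 15, 15, 15, 5, 5, 1]; 25 cycles in total.
sign(π) = (−1)^{n − #cycles} = (−1)^{341−25} = (−1)^316 = +1.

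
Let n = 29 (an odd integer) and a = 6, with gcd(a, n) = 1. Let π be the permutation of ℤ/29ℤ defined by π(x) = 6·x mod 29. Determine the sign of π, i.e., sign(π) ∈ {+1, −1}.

Start at x=23: 23 → 22 → 16 → 9 → 25 → 5 → 1 → … (one orbit).
3 cycles of lengths [14, 14, 1].
n − c = 29 − 3 = 26; sign = (−1)^26 = +1.

+1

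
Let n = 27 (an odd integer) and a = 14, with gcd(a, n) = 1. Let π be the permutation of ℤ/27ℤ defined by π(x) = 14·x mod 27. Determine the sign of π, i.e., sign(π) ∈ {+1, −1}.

-1

Trace 11: π^k(11) = [11, 19, 23, 25, 26, 13, 20] for k=0..6.
The orbit structure of x ↦ 14x mod 27: 4 orbits of sizes [18, 6, 2, 1].
27 − 4 = 23 transpositions; sign(π) = (−1)^23 = -1.
(14|27)_J = -1 (Zolotarev's lemma cross-check).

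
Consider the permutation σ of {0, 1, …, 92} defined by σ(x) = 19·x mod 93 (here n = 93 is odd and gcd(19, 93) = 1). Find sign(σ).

Trace 28: π^k(28) = [28, 67, 64, 7, 40, 16, 25] for k=0..6.
π_19 has 9 disjoint cycles with lengths [15, 15, 15, 15, 15, 15, 1, 1, 1] on {0,…,92}.
9 cycles on 93: each ℓ→(−1)^(ℓ−1), product (−1)^84 = +1.
The Jacobi symbol (19|93) = +1 (Zolotarev) agrees.

+1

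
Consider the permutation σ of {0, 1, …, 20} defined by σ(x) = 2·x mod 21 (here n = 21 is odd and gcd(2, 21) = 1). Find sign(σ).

Trace 16: π^k(16) = [16, 11, 1, 2, 4, 8] for k=0..5.
The orbit structure of x ↦ 2x mod 21: 6 orbits of sizes [6, 6, 3, 3, 2, 1].
21 − 6 = 15 transpositions; sign(π) = (−1)^15 = -1.

-1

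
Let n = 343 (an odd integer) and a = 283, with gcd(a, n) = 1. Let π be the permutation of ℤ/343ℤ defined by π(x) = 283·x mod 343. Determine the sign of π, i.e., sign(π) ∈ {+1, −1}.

-1

Orbit of 209 under x↦283x: [209, 151, 201, 288, 213, 254, 195]… (length divides ord_343(283)).
4 cycles of lengths [294, 42, 6, 1].
Σ(ℓ_i−1) = 343−4 = 339; sign = (−1)^339 = -1.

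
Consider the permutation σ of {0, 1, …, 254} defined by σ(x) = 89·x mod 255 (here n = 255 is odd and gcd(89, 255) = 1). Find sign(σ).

-1

Start at x=89: 89 → 16 → 149 → 1 → 89 (one orbit).
The orbit structure of x ↦ 89x mod 255: 68 orbits of sizes [4, 4, 4, 4, 4, 4, 4, 4, 4, 4, 4, 4, 4, 4, 4, 4, 4, 4, 4, 4, 4, 4, 4, 4, 4, 4, 4, 4, 4, 4, 4, 4, 4, 4, 4, 4, 4, 4, 4, 4, 4, 4, 4, 4, 4, 4, 4, 4, 4, 4, 4, 4, 4, 4, 4, 4, 4, 4, 4, 4, 2, 2, 2, 2, 2, 2, 2, 1].
Σ(ℓ_i−1) = 255−68 = 187; sign = (−1)^187 = -1.
Zolotarev: (89|255) = -1, matching the cycle-count sign.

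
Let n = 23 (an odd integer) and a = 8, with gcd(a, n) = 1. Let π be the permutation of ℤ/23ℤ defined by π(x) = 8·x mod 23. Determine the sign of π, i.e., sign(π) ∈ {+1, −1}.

+1

Orbit of 18 under x↦8x: [18, 6, 2, 16, 13, 12, 4]… (length divides ord_23(8)).
Cycle type of π: 11×2 + 1; total 3 cycles.
23 − 3 = 20 transpositions; sign(π) = (−1)^20 = +1.
Check: (8/23) = +1 by Zolotarev.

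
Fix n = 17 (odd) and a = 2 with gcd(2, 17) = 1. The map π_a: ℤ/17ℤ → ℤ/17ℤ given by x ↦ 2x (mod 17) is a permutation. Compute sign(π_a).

Trace 15: π^k(15) = [15, 13, 9, 1, 2, 4, 8] for k=0..6.
3 cycles of lengths [8, 8, 1].
3 cycles on 17: each ℓ→(−1)^(ℓ−1), product (−1)^14 = +1.
Via Zolotarev, sign(π_{2}) = (2|17) = +1.

+1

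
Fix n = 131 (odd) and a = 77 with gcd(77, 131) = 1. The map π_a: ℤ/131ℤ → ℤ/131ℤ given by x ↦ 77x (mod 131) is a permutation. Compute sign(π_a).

+1

Orbit of 27 under x↦77x: [27, 114, 1, 77, 34, 129, 108]… (length divides ord_131(77)).
Cycle type of π: 65×2 + 1; total 3 cycles.
Σ(ℓ_i−1) = 131−3 = 128; sign = (−1)^128 = +1.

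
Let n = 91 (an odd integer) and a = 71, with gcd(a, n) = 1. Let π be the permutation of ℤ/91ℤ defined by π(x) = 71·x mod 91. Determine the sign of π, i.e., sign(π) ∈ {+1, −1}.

Start at x=71: 71 → 36 → 8 → 22 → 15 → 64 → 85 → … (one orbit).
14 cycles of lengths [12, 12, 12, 12, 12, 12, 12, 1, 1, 1, 1, 1, 1, 1].
91 − 14 = 77 transpositions; sign(π) = (−1)^77 = -1.
Zolotarev: (71|91) = -1, matching the cycle-count sign.

-1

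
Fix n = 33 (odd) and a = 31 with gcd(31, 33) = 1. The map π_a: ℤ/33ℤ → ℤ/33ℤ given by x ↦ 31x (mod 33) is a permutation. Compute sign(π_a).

+1

Trace 1: π^k(1) = [1, 31, 4, 25, 16] for k=0..4.
Decompose π into cycles: lengths [5, 5, 5, 5, 5, 5, 1, 1, 1] (9 cycles, including the fixed point 0).
With 9 cycles on 33 points, sign = (−1)^{33−9} = +1.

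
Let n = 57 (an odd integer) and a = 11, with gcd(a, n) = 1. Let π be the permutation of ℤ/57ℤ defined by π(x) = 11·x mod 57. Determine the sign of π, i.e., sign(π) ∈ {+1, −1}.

-1

Orbit of 1 under x↦11x: [1, 11, 7, 20, 49, 26]… (length divides ord_57(11)).
14 cycles of lengths [6, 6, 6, 6, 6, 6, 3, 3, 3, 3, 3, 3, 2, 1].
57 − 14 = 43 transpositions; sign(π) = (−1)^43 = -1.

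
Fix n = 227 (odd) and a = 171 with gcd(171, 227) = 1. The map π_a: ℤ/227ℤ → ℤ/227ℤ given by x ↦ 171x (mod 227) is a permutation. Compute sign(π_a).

+1

Orbit of 43 under x↦171x: [43, 89, 10, 121, 34, 139, 161]… (length divides ord_227(171)).
3 cycles of lengths [113, 113, 1].
sign(π) = (−1)^{n − #cycles} = (−1)^{227−3} = (−1)^224 = +1.
The Jacobi symbol (171|227) = +1 (Zolotarev) agrees.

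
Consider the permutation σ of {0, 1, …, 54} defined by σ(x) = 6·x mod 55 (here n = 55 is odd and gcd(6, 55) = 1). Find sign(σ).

Orbit of 46 under x↦6x: [46, 1, 6, 36, 51, 31, 21]… (length divides ord_55(6)).
The orbit structure of x ↦ 6x mod 55: 10 orbits of sizes [10, 10, 10, 10, 10, 1, 1, 1, 1, 1].
55 − 10 = 45 transpositions; sign(π) = (−1)^45 = -1.

-1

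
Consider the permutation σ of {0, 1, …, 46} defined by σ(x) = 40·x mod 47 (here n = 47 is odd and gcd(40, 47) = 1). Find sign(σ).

-1

Start at x=25: 25 → 13 → 3 → 26 → 6 → 5 → 12 → … (one orbit).
Cycle type of π: 46 + 1; total 2 cycles.
47 − 2 = 45 transpositions; sign(π) = (−1)^45 = -1.
(40|47)_J = -1 (Zolotarev's lemma cross-check).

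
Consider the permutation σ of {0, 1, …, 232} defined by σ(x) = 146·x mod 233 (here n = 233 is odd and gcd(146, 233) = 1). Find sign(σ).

Trace 123: π^k(123) = [123, 17, 152, 57, 167, 150, 231] for k=0..6.
The orbit structure of x ↦ 146x mod 233: 2 orbits of sizes [232, 1].
With 2 cycles on 233 points, sign = (−1)^{233−2} = -1.

-1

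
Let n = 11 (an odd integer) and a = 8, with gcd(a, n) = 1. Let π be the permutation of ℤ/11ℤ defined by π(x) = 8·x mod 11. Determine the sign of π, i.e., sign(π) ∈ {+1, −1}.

Trace 9: π^k(9) = [9, 6, 4, 10, 3, 2, 5] for k=0..6.
Decompose π into cycles: lengths [10, 1] (2 cycles, including the fixed point 0).
11 − 2 = 9 transpositions; sign(π) = (−1)^9 = -1.

-1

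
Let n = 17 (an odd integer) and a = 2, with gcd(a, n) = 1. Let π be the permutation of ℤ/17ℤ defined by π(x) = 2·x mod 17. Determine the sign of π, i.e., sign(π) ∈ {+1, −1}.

+1

Start at x=15: 15 → 13 → 9 → 1 → 2 → 4 → 8 → … (one orbit).
Decompose π into cycles: lengths [8, 8, 1] (3 cycles, including the fixed point 0).
sign(π) = (−1)^{n − #cycles} = (−1)^{17−3} = (−1)^14 = +1.
Check: (2/17) = +1 by Zolotarev.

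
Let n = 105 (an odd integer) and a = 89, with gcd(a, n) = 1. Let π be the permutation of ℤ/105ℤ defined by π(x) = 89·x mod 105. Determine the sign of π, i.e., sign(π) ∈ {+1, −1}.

Trace 59: π^k(59) = [59, 1, 89, 46, 104, 16] for k=0..5.
Decompose π into cycles: lengths [6, 6, 6, 6, 6, 6, 6, 6, 6, 6, 6, 6, 6, 6, 6, 2, 2, 2, 2, 2, 2, 2, 1] (23 cycles, including the fixed point 0).
n − c = 105 − 23 = 82; sign = (−1)^82 = +1.
Check: (89/105) = +1 by Zolotarev.

+1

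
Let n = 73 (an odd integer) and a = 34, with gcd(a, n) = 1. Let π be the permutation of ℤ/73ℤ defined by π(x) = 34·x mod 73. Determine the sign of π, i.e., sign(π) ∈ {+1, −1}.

-1

Start at x=27: 27 → 42 → 41 → 7 → 19 → 62 → 64 → … (one orbit).
2 cycles of lengths [72, 1].
Σ(ℓ_i−1) = 73−2 = 71; sign = (−1)^71 = -1.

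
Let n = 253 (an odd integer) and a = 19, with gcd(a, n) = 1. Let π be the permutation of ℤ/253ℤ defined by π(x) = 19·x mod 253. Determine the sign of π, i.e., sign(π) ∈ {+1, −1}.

Trace 182: π^k(182) = [182, 169, 175, 36, 178, 93, 249] for k=0..6.
π_19 has 5 disjoint cycles with lengths [110, 110, 22, 10, 1] on {0,…,252}.
With 5 cycles on 253 points, sign = (−1)^{253−5} = +1.

+1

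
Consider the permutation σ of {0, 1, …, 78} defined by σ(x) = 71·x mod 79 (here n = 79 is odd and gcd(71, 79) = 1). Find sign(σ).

Orbit of 41 under x↦71x: [41, 67, 17, 22, 61, 65, 33]… (length divides ord_79(71)).
4 cycles of lengths [26, 26, 26, 1].
sign(π) = (−1)^{n − #cycles} = (−1)^{79−4} = (−1)^75 = -1.
Zolotarev: (71|79) = -1, matching the cycle-count sign.

-1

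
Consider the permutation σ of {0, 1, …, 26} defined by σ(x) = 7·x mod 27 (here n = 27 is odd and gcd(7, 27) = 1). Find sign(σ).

Orbit of 7 under x↦7x: [7, 22, 19, 25, 13, 10, 16]… (length divides ord_27(7)).
π_7 has 7 disjoint cycles with lengths [9, 9, 3, 3, 1, 1, 1] on {0,…,26}.
27 − 7 = 20 transpositions; sign(π) = (−1)^20 = +1.
Check: (7/27) = +1 by Zolotarev.

+1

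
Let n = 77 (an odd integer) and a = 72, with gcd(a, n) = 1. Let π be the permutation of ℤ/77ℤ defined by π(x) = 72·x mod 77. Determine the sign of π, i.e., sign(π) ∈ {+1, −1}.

-1

Trace 29: π^k(29) = [29, 9, 32, 71, 30, 4, 57] for k=0..6.
6 cycles of lengths [30, 30, 10, 3, 3, 1].
6 cycles on 77: each ℓ→(−1)^(ℓ−1), product (−1)^71 = -1.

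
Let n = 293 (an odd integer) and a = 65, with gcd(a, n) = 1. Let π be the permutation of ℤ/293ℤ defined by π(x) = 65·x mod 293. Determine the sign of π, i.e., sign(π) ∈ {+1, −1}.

Start at x=54: 54 → 287 → 196 → 141 → 82 → 56 → 124 → … (one orbit).
Cycle lengths of π_65 on ℤ/293ℤ: [73, 73, 73, 73, 1]; 5 cycles in total.
5 cycles on 293: each ℓ→(−1)^(ℓ−1), product (−1)^288 = +1.
Via Zolotarev, sign(π_{65}) = (65|293) = +1.

+1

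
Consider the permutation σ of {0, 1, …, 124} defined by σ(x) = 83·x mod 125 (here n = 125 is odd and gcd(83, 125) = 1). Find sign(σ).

-1

Trace 122: π^k(122) = [122, 1, 83, 14, 37, 71, 18] for k=0..6.
Cycle lengths of π_83 on ℤ/125ℤ: [100, 20, 4, 1]; 4 cycles in total.
With 4 cycles on 125 points, sign = (−1)^{125−4} = -1.
Via Zolotarev, sign(π_{83}) = (83|125) = -1.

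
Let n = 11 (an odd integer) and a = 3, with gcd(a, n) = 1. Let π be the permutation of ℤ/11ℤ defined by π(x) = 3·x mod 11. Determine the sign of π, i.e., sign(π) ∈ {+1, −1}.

Trace 5: π^k(5) = [5, 4, 1, 3, 9] for k=0..4.
The orbit structure of x ↦ 3x mod 11: 3 orbits of sizes [5, 5, 1].
Σ(ℓ_i−1) = 11−3 = 8; sign = (−1)^8 = +1.
Check: (3/11) = +1 by Zolotarev.

+1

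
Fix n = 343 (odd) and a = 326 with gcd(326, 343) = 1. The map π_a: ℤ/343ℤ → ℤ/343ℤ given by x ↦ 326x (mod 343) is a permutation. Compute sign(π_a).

Trace 99: π^k(99) = [99, 32, 142, 330, 221, 16, 71] for k=0..6.
Decompose π into cycles: lengths [147, 147, 21, 21, 3, 3, 1] (7 cycles, including the fixed point 0).
sign(π) = (−1)^{n − #cycles} = (−1)^{343−7} = (−1)^336 = +1.

+1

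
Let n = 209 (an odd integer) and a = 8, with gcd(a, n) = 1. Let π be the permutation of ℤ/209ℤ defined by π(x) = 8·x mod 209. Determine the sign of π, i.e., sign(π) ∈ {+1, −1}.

Trace 64: π^k(64) = [64, 94, 125, 164, 58, 46, 159] for k=0..6.
11 cycles of lengths [30, 30, 30, 30, 30, 30, 10, 6, 6, 6, 1].
11 cycles on 209: each ℓ→(−1)^(ℓ−1), product (−1)^198 = +1.

+1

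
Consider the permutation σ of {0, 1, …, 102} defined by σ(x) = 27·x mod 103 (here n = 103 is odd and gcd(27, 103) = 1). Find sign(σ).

-1

Trace 94: π^k(94) = [94, 66, 31, 13, 42, 1, 27] for k=0..6.
Cycle type of π: 34×3 + 1; total 4 cycles.
With 4 cycles on 103 points, sign = (−1)^{103−4} = -1.
Check: (27/103) = -1 by Zolotarev.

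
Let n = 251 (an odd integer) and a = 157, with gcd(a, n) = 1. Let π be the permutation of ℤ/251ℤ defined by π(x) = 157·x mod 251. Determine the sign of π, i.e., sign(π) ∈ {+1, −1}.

Orbit of 182 under x↦157x: [182, 211, 246, 219, 247, 125, 47]… (length divides ord_251(157)).
Cycle lengths of π_157 on ℤ/251ℤ: [50, 50, 50, 50, 50, 1]; 6 cycles in total.
Σ(ℓ_i−1) = 251−6 = 245; sign = (−1)^245 = -1.

-1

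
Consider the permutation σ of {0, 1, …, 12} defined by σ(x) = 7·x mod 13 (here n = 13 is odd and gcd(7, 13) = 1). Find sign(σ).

Trace 7: π^k(7) = [7, 10, 5, 9, 11, 12, 6] for k=0..6.
2 cycles of lengths [12, 1].
2 cycles on 13: each ℓ→(−1)^(ℓ−1), product (−1)^11 = -1.
Zolotarev: (7|13) = -1, matching the cycle-count sign.

-1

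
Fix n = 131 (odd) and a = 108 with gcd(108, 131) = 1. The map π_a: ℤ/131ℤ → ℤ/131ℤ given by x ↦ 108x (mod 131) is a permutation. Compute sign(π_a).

Trace 59: π^k(59) = [59, 84, 33, 27, 34, 4, 39] for k=0..6.
Cycle type of π: 65×2 + 1; total 3 cycles.
Σ(ℓ_i−1) = 131−3 = 128; sign = (−1)^128 = +1.
Zolotarev: (108|131) = +1, matching the cycle-count sign.

+1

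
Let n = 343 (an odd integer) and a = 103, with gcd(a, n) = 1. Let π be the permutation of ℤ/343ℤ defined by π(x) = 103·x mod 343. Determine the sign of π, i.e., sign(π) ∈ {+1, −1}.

-1

Orbit of 236 under x↦103x: [236, 298, 167, 51, 108, 148, 152]… (length divides ord_343(103)).
The orbit structure of x ↦ 103x mod 343: 4 orbits of sizes [294, 42, 6, 1].
sign(π) = (−1)^{n − #cycles} = (−1)^{343−4} = (−1)^339 = -1.
Check: (103/343) = -1 by Zolotarev.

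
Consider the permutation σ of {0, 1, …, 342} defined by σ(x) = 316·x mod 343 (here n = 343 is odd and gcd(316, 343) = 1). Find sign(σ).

Start at x=134: 134 → 155 → 274 → 148 → 120 → 190 → 15 → … (one orbit).
19 cycles of lengths [49, 49, 49, 49, 49, 49, 7, 7, 7, 7, 7, 7, 1, 1, 1, 1, 1, 1, 1].
sign(π) = (−1)^{n − #cycles} = (−1)^{343−19} = (−1)^324 = +1.
(316|343)_J = +1 (Zolotarev's lemma cross-check).

+1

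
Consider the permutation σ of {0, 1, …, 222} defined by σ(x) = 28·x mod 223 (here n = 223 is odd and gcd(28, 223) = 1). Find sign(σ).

Start at x=4: 4 → 112 → 14 → 169 → 49 → 34 → 60 → … (one orbit).
π_28 has 7 disjoint cycles with lengths [37, 37, 37, 37, 37, 37, 1] on {0,…,222}.
Σ(ℓ_i−1) = 223−7 = 216; sign = (−1)^216 = +1.
Check: (28/223) = +1 by Zolotarev.

+1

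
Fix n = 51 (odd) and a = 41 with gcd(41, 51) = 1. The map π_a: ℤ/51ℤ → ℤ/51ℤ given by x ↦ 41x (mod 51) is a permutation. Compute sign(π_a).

Start at x=43: 43 → 29 → 16 → 44 → 19 → 14 → 13 → … (one orbit).
The orbit structure of x ↦ 41x mod 51: 5 orbits of sizes [16, 16, 16, 2, 1].
sign(π) = (−1)^{n − #cycles} = (−1)^{51−5} = (−1)^46 = +1.

+1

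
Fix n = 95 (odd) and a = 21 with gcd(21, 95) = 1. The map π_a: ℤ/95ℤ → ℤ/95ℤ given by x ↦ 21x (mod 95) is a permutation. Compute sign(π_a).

-1

Trace 31: π^k(31) = [31, 81, 86, 1, 21, 61, 46] for k=0..6.
The orbit structure of x ↦ 21x mod 95: 10 orbits of sizes [18, 18, 18, 18, 18, 1, 1, 1, 1, 1].
sign(π) = (−1)^{n − #cycles} = (−1)^{95−10} = (−1)^85 = -1.
Via Zolotarev, sign(π_{21}) = (21|95) = -1.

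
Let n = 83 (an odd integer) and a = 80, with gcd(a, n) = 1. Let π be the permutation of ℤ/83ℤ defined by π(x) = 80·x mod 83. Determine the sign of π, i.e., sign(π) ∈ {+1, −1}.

-1

Orbit of 72 under x↦80x: [72, 33, 67, 48, 22, 17, 32]… (length divides ord_83(80)).
Decompose π into cycles: lengths [82, 1] (2 cycles, including the fixed point 0).
n − c = 83 − 2 = 81; sign = (−1)^81 = -1.
Zolotarev: (80|83) = -1, matching the cycle-count sign.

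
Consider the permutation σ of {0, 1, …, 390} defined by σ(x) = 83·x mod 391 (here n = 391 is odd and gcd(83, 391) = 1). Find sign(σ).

-1

Trace 212: π^k(212) = [212, 1, 83, 242, 145, 305, 291] for k=0..6.
π_83 has 8 disjoint cycles with lengths [88, 88, 88, 88, 22, 8, 8, 1] on {0,…,390}.
With 8 cycles on 391 points, sign = (−1)^{391−8} = -1.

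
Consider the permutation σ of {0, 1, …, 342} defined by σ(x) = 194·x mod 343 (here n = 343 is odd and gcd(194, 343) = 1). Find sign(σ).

-1

Orbit of 118 under x↦194x: [118, 254, 227, 134, 271, 95, 251]… (length divides ord_343(194)).
π_194 has 4 disjoint cycles with lengths [294, 42, 6, 1] on {0,…,342}.
4 cycles on 343: each ℓ→(−1)^(ℓ−1), product (−1)^339 = -1.
Via Zolotarev, sign(π_{194}) = (194|343) = -1.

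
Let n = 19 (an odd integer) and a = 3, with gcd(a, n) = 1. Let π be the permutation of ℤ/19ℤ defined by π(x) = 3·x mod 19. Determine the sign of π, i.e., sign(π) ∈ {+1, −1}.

-1

Trace 10: π^k(10) = [10, 11, 14, 4, 12, 17, 13] for k=0..6.
Cycle type of π: 18 + 1; total 2 cycles.
Σ(ℓ_i−1) = 19−2 = 17; sign = (−1)^17 = -1.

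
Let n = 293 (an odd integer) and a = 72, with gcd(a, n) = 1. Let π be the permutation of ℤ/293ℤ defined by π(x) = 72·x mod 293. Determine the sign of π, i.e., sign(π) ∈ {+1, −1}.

Start at x=161: 161 → 165 → 160 → 93 → 250 → 127 → 61 → … (one orbit).
The orbit structure of x ↦ 72x mod 293: 2 orbits of sizes [292, 1].
2 cycles on 293: each ℓ→(−1)^(ℓ−1), product (−1)^291 = -1.
Check: (72/293) = -1 by Zolotarev.

-1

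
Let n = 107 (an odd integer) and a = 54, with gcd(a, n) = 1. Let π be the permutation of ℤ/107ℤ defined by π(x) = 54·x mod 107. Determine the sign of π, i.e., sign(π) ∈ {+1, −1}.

Trace 14: π^k(14) = [14, 7, 57, 82, 41, 74, 37] for k=0..6.
π_54 has 2 disjoint cycles with lengths [106, 1] on {0,…,106}.
With 2 cycles on 107 points, sign = (−1)^{107−2} = -1.

-1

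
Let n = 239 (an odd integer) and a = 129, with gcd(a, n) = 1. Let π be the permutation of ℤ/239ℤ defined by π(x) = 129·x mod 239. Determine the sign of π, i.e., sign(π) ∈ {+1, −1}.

-1

Start at x=134: 134 → 78 → 24 → 228 → 15 → 23 → 99 → … (one orbit).
2 cycles of lengths [238, 1].
n − c = 239 − 2 = 237; sign = (−1)^237 = -1.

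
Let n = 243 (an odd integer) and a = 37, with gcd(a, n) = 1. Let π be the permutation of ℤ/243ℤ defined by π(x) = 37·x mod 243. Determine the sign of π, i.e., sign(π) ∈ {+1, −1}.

Start at x=1: 1 → 37 → 154 → 109 → 145 → 19 → 217 → … (one orbit).
Cycle lengths of π_37 on ℤ/243ℤ: [27, 27, 27, 27, 27, 27, 9, 9, 9, 9, 9, 9, 3, 3, 3, 3, 3, 3, 1, 1, 1, 1, 1, 1, 1, 1, 1]; 27 cycles in total.
243 − 27 = 216 transpositions; sign(π) = (−1)^216 = +1.
Check: (37/243) = +1 by Zolotarev.

+1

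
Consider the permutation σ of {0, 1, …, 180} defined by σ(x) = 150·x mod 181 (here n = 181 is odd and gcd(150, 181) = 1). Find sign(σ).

-1

Trace 107: π^k(107) = [107, 122, 19, 135, 159, 139, 35] for k=0..6.
Decompose π into cycles: lengths [20, 20, 20, 20, 20, 20, 20, 20, 20, 1] (10 cycles, including the fixed point 0).
sign(π) = (−1)^{n − #cycles} = (−1)^{181−10} = (−1)^171 = -1.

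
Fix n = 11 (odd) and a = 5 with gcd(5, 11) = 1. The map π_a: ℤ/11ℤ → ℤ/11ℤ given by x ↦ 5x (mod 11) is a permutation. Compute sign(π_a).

Start at x=5: 5 → 3 → 4 → 9 → 1 → 5 (one orbit).
π_5 has 3 disjoint cycles with lengths [5, 5, 1] on {0,…,10}.
n − c = 11 − 3 = 8; sign = (−1)^8 = +1.

+1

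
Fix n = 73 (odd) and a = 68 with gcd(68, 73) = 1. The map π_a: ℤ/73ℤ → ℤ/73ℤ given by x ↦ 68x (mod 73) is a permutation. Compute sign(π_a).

Trace 28: π^k(28) = [28, 6, 43, 4, 53, 27, 11] for k=0..6.
2 cycles of lengths [72, 1].
n − c = 73 − 2 = 71; sign = (−1)^71 = -1.

-1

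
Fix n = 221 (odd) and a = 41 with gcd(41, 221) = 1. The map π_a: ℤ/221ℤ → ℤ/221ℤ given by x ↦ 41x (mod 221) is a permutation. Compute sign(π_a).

Trace 25: π^k(25) = [25, 141, 35, 109, 49, 20, 157] for k=0..6.
Decompose π into cycles: lengths [48, 48, 48, 48, 16, 12, 1] (7 cycles, including the fixed point 0).
sign(π) = (−1)^{n − #cycles} = (−1)^{221−7} = (−1)^214 = +1.

+1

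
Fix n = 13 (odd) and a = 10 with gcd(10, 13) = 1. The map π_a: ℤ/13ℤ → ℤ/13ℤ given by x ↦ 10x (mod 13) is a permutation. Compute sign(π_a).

Trace 10: π^k(10) = [10, 9, 12, 3, 4, 1] for k=0..5.
Cycle type of π: 6×2 + 1; total 3 cycles.
With 3 cycles on 13 points, sign = (−1)^{13−3} = +1.
Zolotarev: (10|13) = +1, matching the cycle-count sign.

+1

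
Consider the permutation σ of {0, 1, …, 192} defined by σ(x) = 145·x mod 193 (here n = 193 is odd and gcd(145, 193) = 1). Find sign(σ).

+1

Start at x=3: 3 → 49 → 157 → 184 → 46 → 108 → 27 → … (one orbit).
Cycle type of π: 48×4 + 1; total 5 cycles.
n − c = 193 − 5 = 188; sign = (−1)^188 = +1.
Check: (145/193) = +1 by Zolotarev.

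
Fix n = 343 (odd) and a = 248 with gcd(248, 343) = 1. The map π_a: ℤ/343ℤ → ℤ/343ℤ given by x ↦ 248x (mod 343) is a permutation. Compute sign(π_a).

-1

Trace 275: π^k(275) = [275, 286, 270, 75, 78, 136, 114] for k=0..6.
Cycle type of π: 294 + 42 + 6 + 1; total 4 cycles.
Σ(ℓ_i−1) = 343−4 = 339; sign = (−1)^339 = -1.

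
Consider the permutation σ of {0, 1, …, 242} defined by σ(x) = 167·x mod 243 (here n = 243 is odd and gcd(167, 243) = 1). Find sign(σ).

-1

Orbit of 7 under x↦167x: [7, 197, 94, 146, 82, 86, 25]… (length divides ord_243(167)).
Decompose π into cycles: lengths [162, 54, 18, 6, 2, 1] (6 cycles, including the fixed point 0).
Σ(ℓ_i−1) = 243−6 = 237; sign = (−1)^237 = -1.
(167|243)_J = -1 (Zolotarev's lemma cross-check).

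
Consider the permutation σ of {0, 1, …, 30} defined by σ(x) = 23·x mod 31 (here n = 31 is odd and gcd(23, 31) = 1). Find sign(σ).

Orbit of 1 under x↦23x: [1, 23, 2, 15, 4, 30, 8]… (length divides ord_31(23)).
Cycle type of π: 10×3 + 1; total 4 cycles.
sign(π) = (−1)^{n − #cycles} = (−1)^{31−4} = (−1)^27 = -1.

-1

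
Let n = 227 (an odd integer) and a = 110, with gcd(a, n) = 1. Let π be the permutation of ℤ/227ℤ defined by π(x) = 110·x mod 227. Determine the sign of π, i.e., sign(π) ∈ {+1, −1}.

+1

Trace 176: π^k(176) = [176, 65, 113, 172, 79, 64, 3] for k=0..6.
3 cycles of lengths [113, 113, 1].
Σ(ℓ_i−1) = 227−3 = 224; sign = (−1)^224 = +1.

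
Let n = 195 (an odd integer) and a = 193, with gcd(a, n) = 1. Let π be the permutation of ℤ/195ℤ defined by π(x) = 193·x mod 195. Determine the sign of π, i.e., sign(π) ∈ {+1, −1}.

Start at x=187: 187 → 16 → 163 → 64 → 67 → 61 → 73 → … (one orbit).
Decompose π into cycles: lengths [12, 12, 12, 12, 12, 12, 12, 12, 12, 12, 12, 12, 12, 12, 12, 4, 4, 4, 1, 1, 1] (21 cycles, including the fixed point 0).
With 21 cycles on 195 points, sign = (−1)^{195−21} = +1.
Check: (193/195) = +1 by Zolotarev.

+1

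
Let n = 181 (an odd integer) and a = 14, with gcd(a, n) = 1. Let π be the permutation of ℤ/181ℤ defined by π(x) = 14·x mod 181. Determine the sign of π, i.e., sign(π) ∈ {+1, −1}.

Orbit of 144 under x↦14x: [144, 25, 169, 13, 1, 14, 15]… (length divides ord_181(14)).
π_14 has 5 disjoint cycles with lengths [45, 45, 45, 45, 1] on {0,…,180}.
n − c = 181 − 5 = 176; sign = (−1)^176 = +1.
Check: (14/181) = +1 by Zolotarev.

+1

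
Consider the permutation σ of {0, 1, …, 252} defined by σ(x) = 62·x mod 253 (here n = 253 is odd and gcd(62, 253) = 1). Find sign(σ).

-1

Trace 197: π^k(197) = [197, 70, 39, 141, 140, 78, 29] for k=0..6.
Decompose π into cycles: lengths [110, 110, 11, 11, 10, 1] (6 cycles, including the fixed point 0).
sign(π) = (−1)^{n − #cycles} = (−1)^{253−6} = (−1)^247 = -1.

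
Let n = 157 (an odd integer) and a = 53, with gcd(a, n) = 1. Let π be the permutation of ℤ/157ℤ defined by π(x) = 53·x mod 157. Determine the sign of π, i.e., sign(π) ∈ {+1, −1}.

Start at x=107: 107 → 19 → 65 → 148 → 151 → 153 → 102 → … (one orbit).
Decompose π into cycles: lengths [156, 1] (2 cycles, including the fixed point 0).
157 − 2 = 155 transpositions; sign(π) = (−1)^155 = -1.

-1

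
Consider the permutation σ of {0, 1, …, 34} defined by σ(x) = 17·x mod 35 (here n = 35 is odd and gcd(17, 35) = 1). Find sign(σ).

Trace 9: π^k(9) = [9, 13, 11, 12, 29, 3, 16] for k=0..6.
π_17 has 5 disjoint cycles with lengths [12, 12, 6, 4, 1] on {0,…,34}.
Σ(ℓ_i−1) = 35−5 = 30; sign = (−1)^30 = +1.

+1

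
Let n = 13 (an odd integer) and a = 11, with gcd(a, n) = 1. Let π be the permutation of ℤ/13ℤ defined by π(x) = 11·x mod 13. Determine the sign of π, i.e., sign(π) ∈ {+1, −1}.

-1

Start at x=11: 11 → 4 → 5 → 3 → 7 → 12 → 2 → … (one orbit).
2 cycles of lengths [12, 1].
With 2 cycles on 13 points, sign = (−1)^{13−2} = -1.
Via Zolotarev, sign(π_{11}) = (11|13) = -1.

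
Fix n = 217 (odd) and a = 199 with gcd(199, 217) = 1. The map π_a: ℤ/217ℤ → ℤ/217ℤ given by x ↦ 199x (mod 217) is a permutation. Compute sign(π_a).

+1

Start at x=199: 199 → 107 → 27 → 165 → 68 → 78 → 115 → … (one orbit).
Cycle type of π: 30×7 + 6 + 1; total 9 cycles.
9 cycles on 217: each ℓ→(−1)^(ℓ−1), product (−1)^208 = +1.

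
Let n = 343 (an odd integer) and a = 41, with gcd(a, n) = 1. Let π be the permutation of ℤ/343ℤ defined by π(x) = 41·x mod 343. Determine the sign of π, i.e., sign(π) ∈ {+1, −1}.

Trace 78: π^k(78) = [78, 111, 92, 342, 302, 34, 22] for k=0..6.
Cycle type of π: 98×3 + 14×3 + 2×3 + 1; total 10 cycles.
sign(π) = (−1)^{n − #cycles} = (−1)^{343−10} = (−1)^333 = -1.
Via Zolotarev, sign(π_{41}) = (41|343) = -1.

-1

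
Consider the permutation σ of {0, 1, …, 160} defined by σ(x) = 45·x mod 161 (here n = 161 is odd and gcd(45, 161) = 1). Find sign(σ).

+1

Orbit of 116 under x↦45x: [116, 68, 1, 45, 93, 160]… (length divides ord_161(45)).
Decompose π into cycles: lengths [6, 6, 6, 6, 6, 6, 6, 6, 6, 6, 6, 6, 6, 6, 6, 6, 6, 6, 6, 6, 6, 6, 6, 2, 2, 2, 2, 2, 2, 2, 2, 2, 2, 2, 1] (35 cycles, including the fixed point 0).
35 cycles on 161: each ℓ→(−1)^(ℓ−1), product (−1)^126 = +1.
Check: (45/161) = +1 by Zolotarev.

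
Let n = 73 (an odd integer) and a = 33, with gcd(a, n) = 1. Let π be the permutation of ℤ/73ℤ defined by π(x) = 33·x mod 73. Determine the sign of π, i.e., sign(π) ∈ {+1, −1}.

-1

Start at x=67: 67 → 21 → 36 → 20 → 3 → 26 → 55 → … (one orbit).
Cycle lengths of π_33 on ℤ/73ℤ: [72, 1]; 2 cycles in total.
2 cycles on 73: each ℓ→(−1)^(ℓ−1), product (−1)^71 = -1.
Check: (33/73) = -1 by Zolotarev.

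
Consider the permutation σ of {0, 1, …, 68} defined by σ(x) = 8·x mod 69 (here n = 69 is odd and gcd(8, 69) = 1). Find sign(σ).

-1

Trace 13: π^k(13) = [13, 35, 4, 32, 49, 47, 31] for k=0..6.
6 cycles of lengths [22, 22, 11, 11, 2, 1].
Σ(ℓ_i−1) = 69−6 = 63; sign = (−1)^63 = -1.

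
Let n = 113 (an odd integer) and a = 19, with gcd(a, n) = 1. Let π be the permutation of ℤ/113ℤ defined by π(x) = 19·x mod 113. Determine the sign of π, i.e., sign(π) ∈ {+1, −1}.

-1

Orbit of 77 under x↦19x: [77, 107, 112, 94, 91, 34, 81]… (length divides ord_113(19)).
The orbit structure of x ↦ 19x mod 113: 2 orbits of sizes [112, 1].
Σ(ℓ_i−1) = 113−2 = 111; sign = (−1)^111 = -1.
Zolotarev: (19|113) = -1, matching the cycle-count sign.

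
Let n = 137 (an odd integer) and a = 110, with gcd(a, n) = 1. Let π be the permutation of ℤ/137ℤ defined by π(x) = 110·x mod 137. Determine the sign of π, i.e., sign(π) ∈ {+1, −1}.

-1

Orbit of 31 under x↦110x: [31, 122, 131, 25, 10, 4, 29]… (length divides ord_137(110)).
The orbit structure of x ↦ 110x mod 137: 2 orbits of sizes [136, 1].
n − c = 137 − 2 = 135; sign = (−1)^135 = -1.
(110|137)_J = -1 (Zolotarev's lemma cross-check).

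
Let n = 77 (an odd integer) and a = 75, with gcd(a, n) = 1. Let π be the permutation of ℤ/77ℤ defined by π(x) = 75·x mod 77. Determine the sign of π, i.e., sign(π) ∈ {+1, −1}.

Orbit of 25 under x↦75x: [25, 27, 23, 31, 15, 47, 60]… (length divides ord_77(75)).
The orbit structure of x ↦ 75x mod 77: 6 orbits of sizes [30, 30, 6, 5, 5, 1].
With 6 cycles on 77 points, sign = (−1)^{77−6} = -1.

-1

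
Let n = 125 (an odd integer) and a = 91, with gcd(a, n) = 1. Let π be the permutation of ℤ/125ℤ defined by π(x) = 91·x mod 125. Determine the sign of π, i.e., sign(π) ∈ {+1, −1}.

Trace 106: π^k(106) = [106, 21, 36, 26, 116, 56, 96] for k=0..6.
Cycle type of π: 25×4 + 5×4 + 1×5; total 13 cycles.
With 13 cycles on 125 points, sign = (−1)^{125−13} = +1.

+1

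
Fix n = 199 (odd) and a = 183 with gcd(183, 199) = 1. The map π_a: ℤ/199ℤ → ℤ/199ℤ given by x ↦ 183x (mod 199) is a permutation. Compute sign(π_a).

Trace 141: π^k(141) = [141, 132, 77, 161, 11, 23, 30] for k=0..6.
Cycle lengths of π_183 on ℤ/199ℤ: [198, 1]; 2 cycles in total.
sign(π) = (−1)^{n − #cycles} = (−1)^{199−2} = (−1)^197 = -1.
Via Zolotarev, sign(π_{183}) = (183|199) = -1.

-1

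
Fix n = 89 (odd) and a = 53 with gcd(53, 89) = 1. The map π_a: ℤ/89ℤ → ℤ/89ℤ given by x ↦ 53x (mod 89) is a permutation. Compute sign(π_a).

+1

Trace 68: π^k(68) = [68, 44, 18, 64, 10, 85, 55] for k=0..6.
Decompose π into cycles: lengths [44, 44, 1] (3 cycles, including the fixed point 0).
With 3 cycles on 89 points, sign = (−1)^{89−3} = +1.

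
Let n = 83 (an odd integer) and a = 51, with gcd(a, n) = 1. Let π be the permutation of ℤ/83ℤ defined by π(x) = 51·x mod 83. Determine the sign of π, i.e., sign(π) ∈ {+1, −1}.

+1

Start at x=29: 29 → 68 → 65 → 78 → 77 → 26 → 81 → … (one orbit).
Cycle lengths of π_51 on ℤ/83ℤ: [41, 41, 1]; 3 cycles in total.
n − c = 83 − 3 = 80; sign = (−1)^80 = +1.
(51|83)_J = +1 (Zolotarev's lemma cross-check).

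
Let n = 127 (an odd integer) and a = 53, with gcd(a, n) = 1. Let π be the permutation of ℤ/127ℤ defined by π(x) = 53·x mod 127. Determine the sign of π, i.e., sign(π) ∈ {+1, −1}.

-1

Start at x=87: 87 → 39 → 35 → 77 → 17 → 12 → 1 → … (one orbit).
Cycle type of π: 126 + 1; total 2 cycles.
Σ(ℓ_i−1) = 127−2 = 125; sign = (−1)^125 = -1.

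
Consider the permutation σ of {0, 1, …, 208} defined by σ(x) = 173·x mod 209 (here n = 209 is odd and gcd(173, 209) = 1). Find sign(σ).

Trace 46: π^k(46) = [46, 16, 51, 45, 52, 9, 94] for k=0..6.
Cycle lengths of π_173 on ℤ/209ℤ: [90, 90, 18, 10, 1]; 5 cycles in total.
Σ(ℓ_i−1) = 209−5 = 204; sign = (−1)^204 = +1.
(173|209)_J = +1 (Zolotarev's lemma cross-check).

+1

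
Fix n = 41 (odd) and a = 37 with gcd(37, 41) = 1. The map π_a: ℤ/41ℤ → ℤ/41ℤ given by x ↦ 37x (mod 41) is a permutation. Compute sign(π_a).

Trace 18: π^k(18) = [18, 10, 1, 37, 16] for k=0..4.
The orbit structure of x ↦ 37x mod 41: 9 orbits of sizes [5, 5, 5, 5, 5, 5, 5, 5, 1].
With 9 cycles on 41 points, sign = (−1)^{41−9} = +1.

+1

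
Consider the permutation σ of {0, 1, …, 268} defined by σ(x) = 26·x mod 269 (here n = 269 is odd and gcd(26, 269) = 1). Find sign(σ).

-1

Orbit of 237 under x↦26x: [237, 244, 157, 47, 146, 30, 242]… (length divides ord_269(26)).
2 cycles of lengths [268, 1].
n − c = 269 − 2 = 267; sign = (−1)^267 = -1.
The Jacobi symbol (26|269) = -1 (Zolotarev) agrees.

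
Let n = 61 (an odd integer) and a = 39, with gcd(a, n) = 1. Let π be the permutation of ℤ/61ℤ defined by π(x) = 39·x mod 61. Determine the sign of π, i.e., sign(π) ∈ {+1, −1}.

Trace 47: π^k(47) = [47, 3, 56, 49, 20, 48, 42] for k=0..6.
Cycle type of π: 30×2 + 1; total 3 cycles.
sign(π) = (−1)^{n − #cycles} = (−1)^{61−3} = (−1)^58 = +1.
(39|61)_J = +1 (Zolotarev's lemma cross-check).

+1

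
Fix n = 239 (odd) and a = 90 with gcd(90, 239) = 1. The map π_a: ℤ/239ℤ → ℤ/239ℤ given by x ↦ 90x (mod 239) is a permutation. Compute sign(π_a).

+1

Start at x=30: 30 → 71 → 176 → 66 → 204 → 196 → 193 → … (one orbit).
Cycle lengths of π_90 on ℤ/239ℤ: [119, 119, 1]; 3 cycles in total.
With 3 cycles on 239 points, sign = (−1)^{239−3} = +1.
Zolotarev: (90|239) = +1, matching the cycle-count sign.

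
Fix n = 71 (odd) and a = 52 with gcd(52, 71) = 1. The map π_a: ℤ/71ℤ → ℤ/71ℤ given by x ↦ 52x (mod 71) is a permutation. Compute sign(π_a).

Orbit of 35 under x↦52x: [35, 45, 68, 57, 53, 58, 34]… (length divides ord_71(52)).
Decompose π into cycles: lengths [70, 1] (2 cycles, including the fixed point 0).
2 cycles on 71: each ℓ→(−1)^(ℓ−1), product (−1)^69 = -1.

-1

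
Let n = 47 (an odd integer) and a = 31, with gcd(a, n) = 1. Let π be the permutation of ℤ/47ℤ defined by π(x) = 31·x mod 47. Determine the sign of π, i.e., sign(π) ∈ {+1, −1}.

-1

Start at x=31: 31 → 21 → 40 → 18 → 41 → 2 → 15 → … (one orbit).
Decompose π into cycles: lengths [46, 1] (2 cycles, including the fixed point 0).
n − c = 47 − 2 = 45; sign = (−1)^45 = -1.
Check: (31/47) = -1 by Zolotarev.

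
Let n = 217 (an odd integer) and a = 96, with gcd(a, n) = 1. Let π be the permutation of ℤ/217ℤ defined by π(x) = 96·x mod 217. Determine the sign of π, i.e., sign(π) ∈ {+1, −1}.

+1

Orbit of 8 under x↦96x: [8, 117, 165, 216, 121, 115, 190]… (length divides ord_217(96)).
π_96 has 9 disjoint cycles with lengths [30, 30, 30, 30, 30, 30, 30, 6, 1] on {0,…,216}.
217 − 9 = 208 transpositions; sign(π) = (−1)^208 = +1.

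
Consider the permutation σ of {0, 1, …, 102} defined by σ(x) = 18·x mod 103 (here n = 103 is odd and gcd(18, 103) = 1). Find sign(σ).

Trace 1: π^k(1) = [1, 18, 15, 64, 19, 33, 79] for k=0..6.
The orbit structure of x ↦ 18x mod 103: 3 orbits of sizes [51, 51, 1].
With 3 cycles on 103 points, sign = (−1)^{103−3} = +1.

+1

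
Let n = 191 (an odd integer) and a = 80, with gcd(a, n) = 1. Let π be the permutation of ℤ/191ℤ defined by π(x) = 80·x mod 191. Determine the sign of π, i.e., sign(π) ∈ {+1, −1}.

+1

Orbit of 100 under x↦80x: [100, 169, 150, 158, 34, 46, 51]… (length divides ord_191(80)).
Cycle lengths of π_80 on ℤ/191ℤ: [95, 95, 1]; 3 cycles in total.
Σ(ℓ_i−1) = 191−3 = 188; sign = (−1)^188 = +1.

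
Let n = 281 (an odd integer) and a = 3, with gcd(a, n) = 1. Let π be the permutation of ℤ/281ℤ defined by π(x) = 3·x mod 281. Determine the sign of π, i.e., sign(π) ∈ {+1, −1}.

Trace 94: π^k(94) = [94, 1, 3, 9, 27, 81, 243] for k=0..6.
π_3 has 2 disjoint cycles with lengths [280, 1] on {0,…,280}.
Σ(ℓ_i−1) = 281−2 = 279; sign = (−1)^279 = -1.

-1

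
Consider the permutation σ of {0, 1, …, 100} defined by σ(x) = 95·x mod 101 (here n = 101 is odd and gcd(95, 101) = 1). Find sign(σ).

+1

Orbit of 84 under x↦95x: [84, 1, 95, 36, 87]… (length divides ord_101(95)).
Decompose π into cycles: lengths [5, 5, 5, 5, 5, 5, 5, 5, 5, 5, 5, 5, 5, 5, 5, 5, 5, 5, 5, 5, 1] (21 cycles, including the fixed point 0).
With 21 cycles on 101 points, sign = (−1)^{101−21} = +1.
The Jacobi symbol (95|101) = +1 (Zolotarev) agrees.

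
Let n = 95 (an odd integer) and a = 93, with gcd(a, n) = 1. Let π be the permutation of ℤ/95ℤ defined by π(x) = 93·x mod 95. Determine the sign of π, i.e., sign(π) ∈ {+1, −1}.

Orbit of 81 under x↦93x: [81, 28, 39, 17, 61, 68, 54]… (length divides ord_95(93)).
π_93 has 6 disjoint cycles with lengths [36, 36, 9, 9, 4, 1] on {0,…,94}.
6 cycles on 95: each ℓ→(−1)^(ℓ−1), product (−1)^89 = -1.

-1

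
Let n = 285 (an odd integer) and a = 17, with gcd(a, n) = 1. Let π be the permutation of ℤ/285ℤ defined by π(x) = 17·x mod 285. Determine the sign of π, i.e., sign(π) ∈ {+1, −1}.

Orbit of 182 under x↦17x: [182, 244, 158, 121, 62, 199, 248]… (length divides ord_285(17)).
Cycle type of π: 36×6 + 18×2 + 9×2 + 4×3 + 2 + 1; total 15 cycles.
n − c = 285 − 15 = 270; sign = (−1)^270 = +1.

+1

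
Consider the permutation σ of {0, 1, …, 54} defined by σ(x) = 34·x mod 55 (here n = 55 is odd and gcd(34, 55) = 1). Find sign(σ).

Start at x=34: 34 → 1 → 34 (one orbit).
The orbit structure of x ↦ 34x mod 55: 33 orbits of sizes [2, 2, 2, 2, 2, 2, 2, 2, 2, 2, 2, 2, 2, 2, 2, 2, 2, 2, 2, 2, 2, 2, 1, 1, 1, 1, 1, 1, 1, 1, 1, 1, 1].
With 33 cycles on 55 points, sign = (−1)^{55−33} = +1.
Via Zolotarev, sign(π_{34}) = (34|55) = +1.

+1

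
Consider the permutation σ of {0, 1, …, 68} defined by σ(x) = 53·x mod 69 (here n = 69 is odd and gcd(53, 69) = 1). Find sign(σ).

+1

Trace 14: π^k(14) = [14, 52, 65, 64, 11, 31, 56] for k=0..6.
Cycle lengths of π_53 on ℤ/69ℤ: [22, 22, 22, 2, 1]; 5 cycles in total.
69 − 5 = 64 transpositions; sign(π) = (−1)^64 = +1.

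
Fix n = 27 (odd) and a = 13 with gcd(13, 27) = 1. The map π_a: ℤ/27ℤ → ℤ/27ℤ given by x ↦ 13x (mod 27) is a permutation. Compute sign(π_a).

+1

Orbit of 22 under x↦13x: [22, 16, 19, 4, 25, 1, 13]… (length divides ord_27(13)).
π_13 has 7 disjoint cycles with lengths [9, 9, 3, 3, 1, 1, 1] on {0,…,26}.
7 cycles on 27: each ℓ→(−1)^(ℓ−1), product (−1)^20 = +1.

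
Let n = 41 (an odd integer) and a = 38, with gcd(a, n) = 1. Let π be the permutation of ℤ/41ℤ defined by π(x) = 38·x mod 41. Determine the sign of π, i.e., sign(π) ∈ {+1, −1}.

Trace 9: π^k(9) = [9, 14, 40, 3, 32, 27, 1] for k=0..6.
Cycle type of π: 8×5 + 1; total 6 cycles.
sign(π) = (−1)^{n − #cycles} = (−1)^{41−6} = (−1)^35 = -1.

-1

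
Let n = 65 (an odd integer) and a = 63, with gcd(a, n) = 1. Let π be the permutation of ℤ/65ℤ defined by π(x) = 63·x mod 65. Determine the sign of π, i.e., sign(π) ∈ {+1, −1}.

Trace 49: π^k(49) = [49, 32, 1, 63, 4, 57, 16] for k=0..6.
The orbit structure of x ↦ 63x mod 65: 7 orbits of sizes [12, 12, 12, 12, 12, 4, 1].
n − c = 65 − 7 = 58; sign = (−1)^58 = +1.
(63|65)_J = +1 (Zolotarev's lemma cross-check).

+1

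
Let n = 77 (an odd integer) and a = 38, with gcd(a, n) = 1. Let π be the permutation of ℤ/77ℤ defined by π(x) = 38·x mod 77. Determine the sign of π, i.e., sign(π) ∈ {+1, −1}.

Orbit of 75 under x↦38x: [75, 1, 38, 58, 48, 53, 12]… (length divides ord_77(38)).
Decompose π into cycles: lengths [30, 30, 6, 5, 5, 1] (6 cycles, including the fixed point 0).
With 6 cycles on 77 points, sign = (−1)^{77−6} = -1.

-1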